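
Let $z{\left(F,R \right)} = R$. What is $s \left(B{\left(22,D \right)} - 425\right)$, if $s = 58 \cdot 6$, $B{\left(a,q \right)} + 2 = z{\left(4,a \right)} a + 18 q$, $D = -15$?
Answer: $-74124$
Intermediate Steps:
$B{\left(a,q \right)} = -2 + a^{2} + 18 q$ ($B{\left(a,q \right)} = -2 + \left(a a + 18 q\right) = -2 + \left(a^{2} + 18 q\right) = -2 + a^{2} + 18 q$)
$s = 348$
$s \left(B{\left(22,D \right)} - 425\right) = 348 \left(\left(-2 + 22^{2} + 18 \left(-15\right)\right) - 425\right) = 348 \left(\left(-2 + 484 - 270\right) - 425\right) = 348 \left(212 - 425\right) = 348 \left(-213\right) = -74124$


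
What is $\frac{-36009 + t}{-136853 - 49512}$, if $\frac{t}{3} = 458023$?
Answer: $- \frac{267612}{37273} \approx -7.1798$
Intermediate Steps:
$t = 1374069$ ($t = 3 \cdot 458023 = 1374069$)
$\frac{-36009 + t}{-136853 - 49512} = \frac{-36009 + 1374069}{-136853 - 49512} = \frac{1338060}{-186365} = 1338060 \left(- \frac{1}{186365}\right) = - \frac{267612}{37273}$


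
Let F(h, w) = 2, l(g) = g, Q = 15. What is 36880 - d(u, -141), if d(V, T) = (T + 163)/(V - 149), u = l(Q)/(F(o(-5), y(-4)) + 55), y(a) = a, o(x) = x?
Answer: 52111649/1413 ≈ 36880.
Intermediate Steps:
u = 5/19 (u = 15/(2 + 55) = 15/57 = 15*(1/57) = 5/19 ≈ 0.26316)
d(V, T) = (163 + T)/(-149 + V)
36880 - d(u, -141) = 36880 - (163 - 141)/(-149 + 5/19) = 36880 - 22/(-2826/19) = 36880 - (-19)*22/2826 = 36880 - 1*(-209/1413) = 36880 + 209/1413 = 52111649/1413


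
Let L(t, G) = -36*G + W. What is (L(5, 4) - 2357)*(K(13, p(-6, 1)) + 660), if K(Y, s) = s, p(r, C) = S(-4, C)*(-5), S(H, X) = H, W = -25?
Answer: -1717680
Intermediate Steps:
p(r, C) = 20 (p(r, C) = -4*(-5) = 20)
L(t, G) = -25 - 36*G (L(t, G) = -36*G - 25 = -25 - 36*G)
(L(5, 4) - 2357)*(K(13, p(-6, 1)) + 660) = ((-25 - 36*4) - 2357)*(20 + 660) = ((-25 - 144) - 2357)*680 = (-169 - 2357)*680 = -2526*680 = -1717680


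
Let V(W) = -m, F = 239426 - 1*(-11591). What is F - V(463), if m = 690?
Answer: 251707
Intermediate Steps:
F = 251017 (F = 239426 + 11591 = 251017)
V(W) = -690 (V(W) = -1*690 = -690)
F - V(463) = 251017 - 1*(-690) = 251017 + 690 = 251707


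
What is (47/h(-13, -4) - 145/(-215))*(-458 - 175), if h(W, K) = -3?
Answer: 408074/43 ≈ 9490.1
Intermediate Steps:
(47/h(-13, -4) - 145/(-215))*(-458 - 175) = (47/(-3) - 145/(-215))*(-458 - 175) = (47*(-⅓) - 145*(-1/215))*(-633) = (-47/3 + 29/43)*(-633) = -1934/129*(-633) = 408074/43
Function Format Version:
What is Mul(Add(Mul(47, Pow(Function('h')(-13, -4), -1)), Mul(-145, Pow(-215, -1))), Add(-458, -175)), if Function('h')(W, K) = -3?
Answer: Rational(408074, 43) ≈ 9490.1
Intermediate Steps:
Mul(Add(Mul(47, Pow(Function('h')(-13, -4), -1)), Mul(-145, Pow(-215, -1))), Add(-458, -175)) = Mul(Add(Mul(47, Pow(-3, -1)), Mul(-145, Pow(-215, -1))), Add(-458, -175)) = Mul(Add(Mul(47, Rational(-1, 3)), Mul(-145, Rational(-1, 215))), -633) = Mul(Add(Rational(-47, 3), Rational(29, 43)), -633) = Mul(Rational(-1934, 129), -633) = Rational(408074, 43)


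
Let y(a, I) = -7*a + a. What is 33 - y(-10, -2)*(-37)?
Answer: 2253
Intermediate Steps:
y(a, I) = -6*a
33 - y(-10, -2)*(-37) = 33 - (-6)*(-10)*(-37) = 33 - 1*60*(-37) = 33 - 60*(-37) = 33 + 2220 = 2253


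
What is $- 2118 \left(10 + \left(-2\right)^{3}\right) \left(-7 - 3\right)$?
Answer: $42360$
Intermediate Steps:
$- 2118 \left(10 + \left(-2\right)^{3}\right) \left(-7 - 3\right) = - 2118 \left(10 - 8\right) \left(-10\right) = - 2118 \cdot 2 \left(-10\right) = \left(-2118\right) \left(-20\right) = 42360$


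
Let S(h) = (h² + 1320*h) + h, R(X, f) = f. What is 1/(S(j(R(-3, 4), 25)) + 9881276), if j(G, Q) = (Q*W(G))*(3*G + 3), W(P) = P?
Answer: 1/14112776 ≈ 7.0858e-8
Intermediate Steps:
j(G, Q) = G*Q*(3 + 3*G) (j(G, Q) = (Q*G)*(3*G + 3) = (G*Q)*(3 + 3*G) = G*Q*(3 + 3*G))
S(h) = h² + 1321*h
1/(S(j(R(-3, 4), 25)) + 9881276) = 1/((3*4*25*(1 + 4))*(1321 + 3*4*25*(1 + 4)) + 9881276) = 1/((3*4*25*5)*(1321 + 3*4*25*5) + 9881276) = 1/(1500*(1321 + 1500) + 9881276) = 1/(1500*2821 + 9881276) = 1/(4231500 + 9881276) = 1/14112776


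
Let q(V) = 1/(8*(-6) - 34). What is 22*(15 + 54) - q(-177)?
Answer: 124477/82 ≈ 1518.0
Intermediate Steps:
q(V) = -1/82 (q(V) = 1/(-48 - 34) = 1/(-82) = -1/82)
22*(15 + 54) - q(-177) = 22*(15 + 54) - 1*(-1/82) = 22*69 + 1/82 = 1518 + 1/82 = 124477/82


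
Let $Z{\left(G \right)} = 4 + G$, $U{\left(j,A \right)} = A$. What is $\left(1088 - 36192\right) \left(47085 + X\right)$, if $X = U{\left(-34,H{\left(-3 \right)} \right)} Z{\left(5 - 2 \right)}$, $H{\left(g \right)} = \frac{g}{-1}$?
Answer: $-1653609024$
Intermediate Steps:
$H{\left(g \right)} = - g$ ($H{\left(g \right)} = g \left(-1\right) = - g$)
$X = 21$ ($X = \left(-1\right) \left(-3\right) \left(4 + \left(5 - 2\right)\right) = 3 \left(4 + 3\right) = 3 \cdot 7 = 21$)
$\left(1088 - 36192\right) \left(47085 + X\right) = \left(1088 - 36192\right) \left(47085 + 21\right) = \left(-35104\right) 47106 = -1653609024$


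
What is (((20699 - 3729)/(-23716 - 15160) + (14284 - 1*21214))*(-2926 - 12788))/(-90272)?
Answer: -1058446523025/877353568 ≈ -1206.4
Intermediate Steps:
(((20699 - 3729)/(-23716 - 15160) + (14284 - 1*21214))*(-2926 - 12788))/(-90272) = ((16970/(-38876) + (14284 - 21214))*(-15714))*(-1/90272) = ((16970*(-1/38876) - 6930)*(-15714))*(-1/90272) = ((-8485/19438 - 6930)*(-15714))*(-1/90272) = -134713825/19438*(-15714)*(-1/90272) = (1058446523025/9719)*(-1/90272) = -1058446523025/877353568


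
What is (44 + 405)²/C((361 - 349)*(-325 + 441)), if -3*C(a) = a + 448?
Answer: -604803/1840 ≈ -328.70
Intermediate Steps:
C(a) = -448/3 - a/3 (C(a) = -(a + 448)/3 = -(448 + a)/3 = -448/3 - a/3)
(44 + 405)²/C((361 - 349)*(-325 + 441)) = (44 + 405)²/(-448/3 - (361 - 349)*(-325 + 441)/3) = 449²/(-448/3 - 4*116) = 201601/(-448/3 - ⅓*1392) = 201601/(-448/3 - 464) = 201601/(-1840/3) = 201601*(-3/1840) = -604803/1840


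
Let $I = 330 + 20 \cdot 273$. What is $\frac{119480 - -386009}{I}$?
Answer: $\frac{505489}{5790} \approx 87.304$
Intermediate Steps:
$I = 5790$ ($I = 330 + 5460 = 5790$)
$\frac{119480 - -386009}{I} = \frac{119480 - -386009}{5790} = \left(119480 + 386009\right) \frac{1}{5790} = 505489 \cdot \frac{1}{5790} = \frac{505489}{5790}$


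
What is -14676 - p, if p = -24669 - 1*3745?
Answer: 13738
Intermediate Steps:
p = -28414 (p = -24669 - 3745 = -28414)
-14676 - p = -14676 - 1*(-28414) = -14676 + 28414 = 13738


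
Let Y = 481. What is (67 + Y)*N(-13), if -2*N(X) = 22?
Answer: -6028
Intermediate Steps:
N(X) = -11 (N(X) = -½*22 = -11)
(67 + Y)*N(-13) = (67 + 481)*(-11) = 548*(-11) = -6028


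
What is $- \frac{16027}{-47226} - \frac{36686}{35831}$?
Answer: $- \frac{1158269599}{1692154806} \approx -0.68449$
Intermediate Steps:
$- \frac{16027}{-47226} - \frac{36686}{35831} = \left(-16027\right) \left(- \frac{1}{47226}\right) - \frac{36686}{35831} = \frac{16027}{47226} - \frac{36686}{35831} = - \frac{1158269599}{1692154806}$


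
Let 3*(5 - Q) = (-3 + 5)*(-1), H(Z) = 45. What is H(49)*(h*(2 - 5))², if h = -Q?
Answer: 13005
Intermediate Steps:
Q = 17/3 (Q = 5 - (-3 + 5)*(-1)/3 = 5 - 2*(-1)/3 = 5 - ⅓*(-2) = 5 + ⅔ = 17/3 ≈ 5.6667)
h = -17/3 (h = -1*17/3 = -17/3 ≈ -5.6667)
H(49)*(h*(2 - 5))² = 45*(-17*(2 - 5)/3)² = 45*(-17/3*(-3))² = 45*17² = 45*289 = 13005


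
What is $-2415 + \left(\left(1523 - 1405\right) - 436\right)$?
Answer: $-2733$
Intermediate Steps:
$-2415 + \left(\left(1523 - 1405\right) - 436\right) = -2415 + \left(118 - 436\right) = -2415 - 318 = -2733$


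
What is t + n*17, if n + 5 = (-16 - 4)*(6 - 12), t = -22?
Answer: 1933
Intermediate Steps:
n = 115 (n = -5 + (-16 - 4)*(6 - 12) = -5 - 20*(-6) = -5 + 120 = 115)
t + n*17 = -22 + 115*17 = -22 + 1955 = 1933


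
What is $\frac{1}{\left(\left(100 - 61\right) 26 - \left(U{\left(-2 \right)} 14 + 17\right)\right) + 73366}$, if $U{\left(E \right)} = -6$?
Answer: $\frac{1}{74447} \approx 1.3432 \cdot 10^{-5}$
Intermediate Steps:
$\frac{1}{\left(\left(100 - 61\right) 26 - \left(U{\left(-2 \right)} 14 + 17\right)\right) + 73366} = \frac{1}{\left(\left(100 - 61\right) 26 - \left(\left(-6\right) 14 + 17\right)\right) + 73366} = \frac{1}{\left(39 \cdot 26 - \left(-84 + 17\right)\right) + 73366} = \frac{1}{\left(1014 - -67\right) + 73366} = \frac{1}{\left(1014 + 67\right) + 73366} = \frac{1}{1081 + 73366} = \frac{1}{74447}$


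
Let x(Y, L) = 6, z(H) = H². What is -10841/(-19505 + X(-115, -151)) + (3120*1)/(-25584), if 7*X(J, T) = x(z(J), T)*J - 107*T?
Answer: 2506027/4963788 ≈ 0.50486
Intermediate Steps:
X(J, T) = -107*T/7 + 6*J/7 (X(J, T) = (6*J - 107*T)/7 = (-107*T + 6*J)/7 = -107*T/7 + 6*J/7)
-10841/(-19505 + X(-115, -151)) + (3120*1)/(-25584) = -10841/(-19505 + (-107/7*(-151) + (6/7)*(-115))) + (3120*1)/(-25584) = -10841/(-19505 + (16157/7 - 690/7)) + 3120*(-1/25584) = -10841/(-19505 + 15467/7) - 5/41 = -10841/(-121068/7) - 5/41 = -10841*(-7/121068) - 5/41 = 75887/121068 - 5/41 = 2506027/4963788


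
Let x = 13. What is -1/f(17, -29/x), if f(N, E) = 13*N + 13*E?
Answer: -1/192 ≈ -0.0052083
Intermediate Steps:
f(N, E) = 13*E + 13*N
-1/f(17, -29/x) = -1/(13*(-29/13) + 13*17) = -1/(13*(-29*1/13) + 221) = -1/(13*(-29/13) + 221) = -1/(-29 + 221) = -1/192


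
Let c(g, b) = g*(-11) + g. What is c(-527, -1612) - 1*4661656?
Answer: -4656386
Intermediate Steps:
c(g, b) = -10*g (c(g, b) = -11*g + g = -10*g)
c(-527, -1612) - 1*4661656 = -10*(-527) - 1*4661656 = 5270 - 4661656 = -4656386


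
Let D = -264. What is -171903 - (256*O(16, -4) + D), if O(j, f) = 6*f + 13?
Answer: -168823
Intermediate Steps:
O(j, f) = 13 + 6*f
-171903 - (256*O(16, -4) + D) = -171903 - (256*(13 + 6*(-4)) - 264) = -171903 - (256*(13 - 24) - 264) = -171903 - (256*(-11) - 264) = -171903 - (-2816 - 264) = -171903 - 1*(-3080) = -171903 + 3080 = -168823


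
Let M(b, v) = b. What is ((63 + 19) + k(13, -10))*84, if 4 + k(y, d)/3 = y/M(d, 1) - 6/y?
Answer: 353346/65 ≈ 5436.1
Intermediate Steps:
k(y, d) = -12 - 18/y + 3*y/d (k(y, d) = -12 + 3*(y/d - 6/y) = -12 + 3*(-6/y + y/d) = -12 + (-18/y + 3*y/d) = -12 - 18/y + 3*y/d)
((63 + 19) + k(13, -10))*84 = ((63 + 19) + (-12 - 18/13 + 3*13/(-10)))*84 = (82 + (-12 - 18*1/13 + 3*13*(-1/10)))*84 = (82 + (-12 - 18/13 - 39/10))*84 = (82 - 2247/130)*84 = (8413/130)*84 = 353346/65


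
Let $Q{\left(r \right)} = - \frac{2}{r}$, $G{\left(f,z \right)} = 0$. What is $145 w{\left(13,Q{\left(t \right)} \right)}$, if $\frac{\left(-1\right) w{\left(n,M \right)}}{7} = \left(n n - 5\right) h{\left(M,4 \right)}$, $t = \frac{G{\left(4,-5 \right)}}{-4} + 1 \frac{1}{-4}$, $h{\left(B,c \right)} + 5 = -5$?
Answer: $1664600$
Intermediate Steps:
$h{\left(B,c \right)} = -10$ ($h{\left(B,c \right)} = -5 - 5 = -10$)
$t = - \frac{1}{4}$ ($t = \frac{0}{-4} + 1 \frac{1}{-4} = 0 \left(- \frac{1}{4}\right) + 1 \left(- \frac{1}{4}\right) = 0 - \frac{1}{4} = - \frac{1}{4} \approx -0.25$)
$w{\left(n,M \right)} = -350 + 70 n^{2}$ ($w{\left(n,M \right)} = - 7 \left(n n - 5\right) \left(-10\right) = - 7 \left(n^{2} - 5\right) \left(-10\right) = - 7 \left(-5 + n^{2}\right) \left(-10\right) = - 7 \left(50 - 10 n^{2}\right) = -350 + 70 n^{2}$)
$145 w{\left(13,Q{\left(t \right)} \right)} = 145 \left(-350 + 70 \cdot 13^{2}\right) = 145 \left(-350 + 70 \cdot 169\right) = 145 \left(-350 + 11830\right) = 145 \cdot 11480 = 1664600$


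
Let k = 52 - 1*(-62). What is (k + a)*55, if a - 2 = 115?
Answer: 12705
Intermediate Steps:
a = 117 (a = 2 + 115 = 117)
k = 114 (k = 52 + 62 = 114)
(k + a)*55 = (114 + 117)*55 = 231*55 = 12705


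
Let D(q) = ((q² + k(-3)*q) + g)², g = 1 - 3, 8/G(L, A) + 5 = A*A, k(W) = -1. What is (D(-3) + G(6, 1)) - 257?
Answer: -159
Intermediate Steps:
G(L, A) = 8/(-5 + A²) (G(L, A) = 8/(-5 + A*A) = 8/(-5 + A²))
g = -2
D(q) = (-2 + q² - q)² (D(q) = ((q² - q) - 2)² = (-2 + q² - q)²)
(D(-3) + G(6, 1)) - 257 = ((-2 + (-3)² - 1*(-3))² + 8/(-5 + 1²)) - 257 = ((-2 + 9 + 3)² + 8/(-5 + 1)) - 257 = (10² + 8/(-4)) - 257 = (100 + 8*(-¼)) - 257 = (100 - 2) - 257 = 98 - 257 = -159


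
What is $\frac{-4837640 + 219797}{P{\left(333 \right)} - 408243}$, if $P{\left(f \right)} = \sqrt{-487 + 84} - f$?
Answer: $\frac{1886739821568}{166934348179} + \frac{4617843 i \sqrt{403}}{166934348179} \approx 11.302 + 0.00055532 i$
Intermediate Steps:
$P{\left(f \right)} = - f + i \sqrt{403}$ ($P{\left(f \right)} = \sqrt{-403} - f = i \sqrt{403} - f = - f + i \sqrt{403}$)
$\frac{-4837640 + 219797}{P{\left(333 \right)} - 408243} = \frac{-4837640 + 219797}{\left(\left(-1\right) 333 + i \sqrt{403}\right) - 408243} = - \frac{4617843}{\left(-333 + i \sqrt{403}\right) - 408243} = - \frac{4617843}{-408576 + i \sqrt{403}}$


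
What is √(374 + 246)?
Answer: 2*√155 ≈ 24.900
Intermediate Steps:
√(374 + 246) = √620 = 2*√155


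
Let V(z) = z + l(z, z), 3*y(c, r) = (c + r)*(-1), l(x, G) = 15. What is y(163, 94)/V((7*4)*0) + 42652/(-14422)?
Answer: -2812897/324495 ≈ -8.6685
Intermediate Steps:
y(c, r) = -c/3 - r/3 (y(c, r) = ((c + r)*(-1))/3 = (-c - r)/3 = -c/3 - r/3)
V(z) = 15 + z (V(z) = z + 15 = 15 + z)
y(163, 94)/V((7*4)*0) + 42652/(-14422) = (-1/3*163 - 1/3*94)/(15 + (7*4)*0) + 42652/(-14422) = (-163/3 - 94/3)/(15 + 28*0) + 42652*(-1/14422) = -257/(3*(15 + 0)) - 21326/7211 = -257/3/15 - 21326/7211 = -257/3*1/15 - 21326/7211 = -257/45 - 21326/7211 = -2812897/324495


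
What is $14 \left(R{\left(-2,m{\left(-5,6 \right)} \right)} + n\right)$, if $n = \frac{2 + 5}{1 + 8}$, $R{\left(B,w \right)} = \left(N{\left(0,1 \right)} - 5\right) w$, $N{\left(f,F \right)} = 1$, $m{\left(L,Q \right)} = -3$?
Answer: $\frac{1610}{9} \approx 178.89$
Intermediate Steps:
$R{\left(B,w \right)} = - 4 w$ ($R{\left(B,w \right)} = \left(1 - 5\right) w = - 4 w$)
$n = \frac{7}{9} \approx 0.77778$
$14 \left(R{\left(-2,m{\left(-5,6 \right)} \right)} + n\right) = 14 \left(\left(-4\right) \left(-3\right) + \frac{7}{9}\right) = 14 \left(12 + \frac{7}{9}\right) = 14 \cdot \frac{115}{9} = \frac{1610}{9}$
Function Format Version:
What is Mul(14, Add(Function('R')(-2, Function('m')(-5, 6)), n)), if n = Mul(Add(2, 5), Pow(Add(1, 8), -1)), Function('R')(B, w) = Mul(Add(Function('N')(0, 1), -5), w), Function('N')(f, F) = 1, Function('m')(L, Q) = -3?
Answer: Rational(1610, 9) ≈ 178.89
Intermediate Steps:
Function('R')(B, w) = Mul(-4, w) (Function('R')(B, w) = Mul(Add(1, -5), w) = Mul(-4, w))
n = Rational(7, 9) (n = Mul(7, Pow(9, -1)) = Mul(7, Rational(1, 9)) = Rational(7, 9) ≈ 0.77778)
Mul(14, Add(Function('R')(-2, Function('m')(-5, 6)), n)) = Mul(14, Add(Mul(-4, -3), Rational(7, 9))) = Mul(14, Add(12, Rational(7, 9))) = Mul(14, Rational(115, 9)) = Rational(1610, 9)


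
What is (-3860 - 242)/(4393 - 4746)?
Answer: 4102/353 ≈ 11.620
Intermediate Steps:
(-3860 - 242)/(4393 - 4746) = -4102/(-353) = -4102*(-1/353) = 4102/353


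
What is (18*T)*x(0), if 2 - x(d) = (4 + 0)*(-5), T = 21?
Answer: 8316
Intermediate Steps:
x(d) = 22 (x(d) = 2 - (4 + 0)*(-5) = 2 - 4*(-5) = 2 - 1*(-20) = 2 + 20 = 22)
(18*T)*x(0) = (18*21)*22 = 378*22 = 8316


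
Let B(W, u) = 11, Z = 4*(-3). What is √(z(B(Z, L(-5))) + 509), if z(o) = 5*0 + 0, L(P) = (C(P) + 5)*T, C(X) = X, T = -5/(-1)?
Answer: √509 ≈ 22.561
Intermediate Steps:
T = 5 (T = -5*(-1) = 5)
L(P) = 25 + 5*P (L(P) = (P + 5)*5 = (5 + P)*5 = 25 + 5*P)
Z = -12
z(o) = 0 (z(o) = 0 + 0 = 0)
√(z(B(Z, L(-5))) + 509) = √(0 + 509) = √509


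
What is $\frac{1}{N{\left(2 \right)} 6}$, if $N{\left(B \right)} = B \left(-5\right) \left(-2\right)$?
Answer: $\frac{1}{120} \approx 0.0083333$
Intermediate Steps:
$N{\left(B \right)} = 10 B$ ($N{\left(B \right)} = - 5 B \left(-2\right) = 10 B$)
$\frac{1}{N{\left(2 \right)} 6} = \frac{1}{10 \cdot 2 \cdot 6} = \frac{1}{20 \cdot 6} = \frac{1}{120}$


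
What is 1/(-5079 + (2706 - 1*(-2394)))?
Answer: 1/21 ≈ 0.047619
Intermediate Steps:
1/(-5079 + (2706 - 1*(-2394))) = 1/(-5079 + (2706 + 2394)) = 1/(-5079 + 5100) = 1/21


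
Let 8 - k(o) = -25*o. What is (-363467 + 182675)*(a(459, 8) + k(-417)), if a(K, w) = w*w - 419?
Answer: 1947491424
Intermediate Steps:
a(K, w) = -419 + w² (a(K, w) = w² - 419 = -419 + w²)
k(o) = 8 + 25*o (k(o) = 8 - (-25)*o = 8 + 25*o)
(-363467 + 182675)*(a(459, 8) + k(-417)) = (-363467 + 182675)*((-419 + 8²) + (8 + 25*(-417))) = -180792*((-419 + 64) + (8 - 10425)) = -180792*(-355 - 10417) = -180792*(-10772) = 1947491424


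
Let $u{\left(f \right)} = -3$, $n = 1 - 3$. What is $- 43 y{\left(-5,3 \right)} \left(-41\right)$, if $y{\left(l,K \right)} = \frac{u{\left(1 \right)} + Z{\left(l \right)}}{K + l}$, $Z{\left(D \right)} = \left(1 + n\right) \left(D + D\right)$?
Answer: $- \frac{12341}{2} \approx -6170.5$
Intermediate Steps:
$n = -2$
$Z{\left(D \right)} = - 2 D$ ($Z{\left(D \right)} = \left(1 - 2\right) \left(D + D\right) = - 2 D$)
$y{\left(l,K \right)} = \frac{-3 - 2 l}{K + l}$
$- 43 y{\left(-5,3 \right)} \left(-41\right) = - 43 \frac{-3 - -10}{3 - 5} \left(-41\right) = - 43 \frac{-3 + 10}{-2} \left(-41\right) = - 43 \left(\left(- \frac{1}{2}\right) 7\right) \left(-41\right) = \left(-43\right) \left(- \frac{7}{2}\right) \left(-41\right) = \frac{301}{2} \left(-41\right) = - \frac{12341}{2}$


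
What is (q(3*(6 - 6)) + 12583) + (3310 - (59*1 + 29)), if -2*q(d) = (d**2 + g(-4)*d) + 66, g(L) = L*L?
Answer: 15772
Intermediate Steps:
g(L) = L**2
q(d) = -33 - 8*d - d**2/2 (q(d) = -((d**2 + (-4)**2*d) + 66)/2 = -((d**2 + 16*d) + 66)/2 = -(66 + d**2 + 16*d)/2 = -33 - 8*d - d**2/2)
(q(3*(6 - 6)) + 12583) + (3310 - (59*1 + 29)) = ((-33 - 24*(6 - 6) - 9*(6 - 6)**2/2) + 12583) + (3310 - (59*1 + 29)) = ((-33 - 24*0 - (3*0)**2/2) + 12583) + (3310 - (59 + 29)) = ((-33 - 8*0 - 1/2*0**2) + 12583) + (3310 - 1*88) = ((-33 + 0 - 1/2*0) + 12583) + (3310 - 88) = ((-33 + 0 + 0) + 12583) + 3222 = (-33 + 12583) + 3222 = 12550 + 3222 = 15772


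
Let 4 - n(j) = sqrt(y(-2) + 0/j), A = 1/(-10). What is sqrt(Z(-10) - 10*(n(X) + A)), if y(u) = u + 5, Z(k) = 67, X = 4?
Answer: sqrt(28 + 10*sqrt(3)) ≈ 6.7320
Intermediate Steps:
A = -1/10 ≈ -0.10000
y(u) = 5 + u
n(j) = 4 - sqrt(3) (n(j) = 4 - sqrt((5 - 2) + 0/j) = 4 - sqrt(3 + 0) = 4 - sqrt(3))
sqrt(Z(-10) - 10*(n(X) + A)) = sqrt(67 - 10*((4 - sqrt(3)) - 1/10)) = sqrt(67 - 10*(39/10 - sqrt(3))) = sqrt(67 + (-39 + 10*sqrt(3))) = sqrt(28 + 10*sqrt(3))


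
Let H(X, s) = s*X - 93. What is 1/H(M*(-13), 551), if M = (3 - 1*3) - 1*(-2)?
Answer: -1/14419 ≈ -6.9353e-5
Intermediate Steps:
M = 2 (M = (3 - 3) + 2 = 0 + 2 = 2)
H(X, s) = -93 + X*s (H(X, s) = X*s - 93 = -93 + X*s)
1/H(M*(-13), 551) = 1/(-93 + (2*(-13))*551) = 1/(-93 - 26*551) = 1/(-93 - 14326) = 1/(-14419) = -1/14419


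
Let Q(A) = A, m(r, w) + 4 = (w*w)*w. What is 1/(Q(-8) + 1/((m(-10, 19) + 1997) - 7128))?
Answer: -1724/13791 ≈ -0.12501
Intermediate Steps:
m(r, w) = -4 + w³ (m(r, w) = -4 + (w*w)*w = -4 + w²*w = -4 + w³)
1/(Q(-8) + 1/((m(-10, 19) + 1997) - 7128)) = 1/(-8 + 1/(((-4 + 19³) + 1997) - 7128)) = 1/(-8 + 1/(((-4 + 6859) + 1997) - 7128)) = 1/(-8 + 1/((6855 + 1997) - 7128)) = 1/(-8 + 1/(8852 - 7128)) = 1/(-8 + 1/1724) = 1/(-13791/1724) = -1724/13791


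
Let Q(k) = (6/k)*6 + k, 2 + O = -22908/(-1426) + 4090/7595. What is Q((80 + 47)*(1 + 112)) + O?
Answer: 313158262885/21799169 ≈ 14366.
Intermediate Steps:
O = 22182/1519 (O = -2 + (-22908/(-1426) + 4090/7595) = -2 + (-22908*(-1/1426) + 4090*(1/7595)) = -2 + (498/31 + 818/1519) = -2 + 25220/1519 = 22182/1519 ≈ 14.603)
Q(k) = k + 36/k (Q(k) = 36/k + k = k + 36/k)
Q((80 + 47)*(1 + 112)) + O = ((80 + 47)*(1 + 112) + 36/(((80 + 47)*(1 + 112)))) + 22182/1519 = (127*113 + 36/((127*113))) + 22182/1519 = (14351 + 36/14351) + 22182/1519 = 205951237/14351 + 22182/1519 = 313158262885/21799169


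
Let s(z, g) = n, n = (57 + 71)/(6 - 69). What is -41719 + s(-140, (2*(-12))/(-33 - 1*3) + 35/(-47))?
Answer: -2628425/63 ≈ -41721.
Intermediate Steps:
n = -128/63 (n = 128/(-63) = 128*(-1/63) = -128/63 ≈ -2.0317)
s(z, g) = -128/63
-41719 + s(-140, (2*(-12))/(-33 - 1*3) + 35/(-47)) = -41719 - 128/63 = -2628425/63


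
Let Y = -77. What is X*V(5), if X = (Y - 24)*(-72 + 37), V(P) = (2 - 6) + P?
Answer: 3535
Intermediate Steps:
V(P) = -4 + P
X = 3535 (X = (-77 - 24)*(-72 + 37) = -101*(-35) = 3535)
X*V(5) = 3535*(-4 + 5) = 3535*1 = 3535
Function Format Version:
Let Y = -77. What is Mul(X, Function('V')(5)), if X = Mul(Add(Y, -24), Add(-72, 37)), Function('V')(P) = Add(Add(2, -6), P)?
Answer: 3535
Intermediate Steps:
Function('V')(P) = Add(-4, P)
X = 3535 (X = Mul(Add(-77, -24), Add(-72, 37)) = Mul(-101, -35) = 3535)
Mul(X, Function('V')(5)) = Mul(3535, Add(-4, 5)) = Mul(3535, 1) = 3535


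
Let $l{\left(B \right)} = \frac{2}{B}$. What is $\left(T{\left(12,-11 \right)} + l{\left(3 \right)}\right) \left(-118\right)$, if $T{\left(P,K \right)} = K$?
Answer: $\frac{3658}{3} \approx 1219.3$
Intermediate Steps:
$\left(T{\left(12,-11 \right)} + l{\left(3 \right)}\right) \left(-118\right) = \left(-11 + \frac{2}{3}\right) \left(-118\right) = \left(- \frac{31}{3}\right) \left(-118\right) = \frac{3658}{3}$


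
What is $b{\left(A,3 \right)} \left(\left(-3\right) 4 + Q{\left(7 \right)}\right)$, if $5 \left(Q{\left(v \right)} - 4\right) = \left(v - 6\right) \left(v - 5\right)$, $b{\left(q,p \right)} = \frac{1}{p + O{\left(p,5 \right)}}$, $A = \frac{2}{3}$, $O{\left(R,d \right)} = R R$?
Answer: $- \frac{19}{30} \approx -0.63333$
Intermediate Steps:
$O{\left(R,d \right)} = R^{2}$
$A = \frac{2}{3}$ ($A = 2 \cdot \frac{1}{3} = \frac{2}{3} \approx 0.66667$)
$b{\left(q,p \right)} = \frac{1}{p + p^{2}}$
$Q{\left(v \right)} = 4 + \frac{\left(-6 + v\right) \left(-5 + v\right)}{5}$ ($Q{\left(v \right)} = 4 + \frac{\left(v - 6\right) \left(v - 5\right)}{5} = 4 + \frac{\left(-6 + v\right) \left(-5 + v\right)}{5}$)
$b{\left(A,3 \right)} \left(\left(-3\right) 4 + Q{\left(7 \right)}\right) = \frac{1}{3 \left(1 + 3\right)} \left(\left(-3\right) 4 + \left(10 - \frac{77}{5} + \frac{7^{2}}{5}\right)\right) = \frac{1}{3 \cdot 4} \left(-12 + \left(10 - \frac{77}{5} + \frac{1}{5} \cdot 49\right)\right) = \frac{1}{3} \cdot \frac{1}{4} \left(-12 + \left(10 - \frac{77}{5} + \frac{49}{5}\right)\right) = \frac{-12 + \frac{22}{5}}{12} = \frac{1}{12} \left(- \frac{38}{5}\right) = - \frac{19}{30}$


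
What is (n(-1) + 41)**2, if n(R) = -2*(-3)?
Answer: 2209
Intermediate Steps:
n(R) = 6
(n(-1) + 41)**2 = (6 + 41)**2 = 47**2 = 2209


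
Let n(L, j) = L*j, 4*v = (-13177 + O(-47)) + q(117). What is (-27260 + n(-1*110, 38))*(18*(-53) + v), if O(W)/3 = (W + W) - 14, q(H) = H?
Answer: 135192000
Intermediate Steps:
O(W) = -42 + 6*W (O(W) = 3*((W + W) - 14) = 3*(2*W - 14) = 3*(-14 + 2*W) = -42 + 6*W)
v = -3346 (v = ((-13177 + (-42 + 6*(-47))) + 117)/4 = ((-13177 + (-42 - 282)) + 117)/4 = ((-13177 - 324) + 117)/4 = (-13501 + 117)/4 = (¼)*(-13384) = -3346)
(-27260 + n(-1*110, 38))*(18*(-53) + v) = (-27260 - 1*110*38)*(18*(-53) - 3346) = (-27260 - 110*38)*(-954 - 3346) = (-27260 - 4180)*(-4300) = -31440*(-4300) = 135192000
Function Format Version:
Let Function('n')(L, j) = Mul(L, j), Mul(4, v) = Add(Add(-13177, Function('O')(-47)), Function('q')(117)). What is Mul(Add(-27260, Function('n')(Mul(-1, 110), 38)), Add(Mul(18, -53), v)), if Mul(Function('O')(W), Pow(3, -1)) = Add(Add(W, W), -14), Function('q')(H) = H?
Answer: 135192000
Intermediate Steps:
Function('O')(W) = Add(-42, Mul(6, W)) (Function('O')(W) = Mul(3, Add(Add(W, W), -14)) = Mul(3, Add(Mul(2, W), -14)) = Mul(3, Add(-14, Mul(2, W))) = Add(-42, Mul(6, W)))
v = -3346 (v = Mul(Rational(1, 4), Add(Add(-13177, Add(-42, Mul(6, -47))), 117)) = Mul(Rational(1, 4), Add(Add(-13177, Add(-42, -282)), 117)) = Mul(Rational(1, 4), Add(Add(-13177, -324), 117)) = Mul(Rational(1, 4), Add(-13501, 117)) = Mul(Rational(1, 4), -13384) = -3346)
Mul(Add(-27260, Function('n')(Mul(-1, 110), 38)), Add(Mul(18, -53), v)) = Mul(Add(-27260, Mul(Mul(-1, 110), 38)), Add(Mul(18, -53), -3346)) = Mul(Add(-27260, Mul(-110, 38)), Add(-954, -3346)) = Mul(Add(-27260, -4180), -4300) = Mul(-31440, -4300) = 135192000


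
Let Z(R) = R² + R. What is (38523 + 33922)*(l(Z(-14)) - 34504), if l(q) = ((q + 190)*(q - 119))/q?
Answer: -32374076710/13 ≈ -2.4903e+9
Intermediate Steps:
Z(R) = R + R²
l(q) = (-119 + q)*(190 + q)/q (l(q) = ((190 + q)*(-119 + q))/q = ((-119 + q)*(190 + q))/q = (-119 + q)*(190 + q)/q)
(38523 + 33922)*(l(Z(-14)) - 34504) = (38523 + 33922)*((71 - 14*(1 - 14) - 22610*(-1/(14*(1 - 14)))) - 34504) = 72445*((71 - 14*(-13) - 22610/((-14*(-13)))) - 34504) = 72445*((71 + 182 - 22610/182) - 34504) = 72445*((71 + 182 - 22610*1/182) - 34504) = 72445*((71 + 182 - 1615/13) - 34504) = 72445*(1674/13 - 34504) = 72445*(-446878/13) = -32374076710/13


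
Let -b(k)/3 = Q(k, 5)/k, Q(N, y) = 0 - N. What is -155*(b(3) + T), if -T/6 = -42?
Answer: -39525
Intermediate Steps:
Q(N, y) = -N
T = 252 (T = -6*(-42) = 252)
b(k) = 3 (b(k) = -3*(-k)/k = -3*(-1) = 3)
-155*(b(3) + T) = -155*(3 + 252) = -155*255 = -39525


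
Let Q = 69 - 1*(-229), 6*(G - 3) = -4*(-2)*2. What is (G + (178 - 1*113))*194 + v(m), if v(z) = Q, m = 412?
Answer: 42022/3 ≈ 14007.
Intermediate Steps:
G = 17/3 (G = 3 + (-4*(-2)*2)/6 = 3 + (8*2)/6 = 3 + (⅙)*16 = 3 + 8/3 = 17/3 ≈ 5.6667)
Q = 298 (Q = 69 + 229 = 298)
v(z) = 298
(G + (178 - 1*113))*194 + v(m) = (17/3 + (178 - 1*113))*194 + 298 = (17/3 + (178 - 113))*194 + 298 = (17/3 + 65)*194 + 298 = (212/3)*194 + 298 = 41128/3 + 298 = 42022/3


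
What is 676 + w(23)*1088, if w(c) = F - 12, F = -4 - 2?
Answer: -18908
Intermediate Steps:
F = -6
w(c) = -18 (w(c) = -6 - 12 = -18)
676 + w(23)*1088 = 676 - 18*1088 = 676 - 19584 = -18908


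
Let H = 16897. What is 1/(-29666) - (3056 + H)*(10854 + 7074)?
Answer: -10612043913745/29666 ≈ -3.5772e+8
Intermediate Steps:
1/(-29666) - (3056 + H)*(10854 + 7074) = 1/(-29666) - (3056 + 16897)*(10854 + 7074) = -1/29666 - 19953*17928 = -1/29666 - 1*357717384 = -1/29666 - 357717384 = -10612043913745/29666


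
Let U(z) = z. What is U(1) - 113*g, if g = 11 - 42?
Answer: 3504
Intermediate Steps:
g = -31
U(1) - 113*g = 1 - 113*(-31) = 1 + 3503 = 3504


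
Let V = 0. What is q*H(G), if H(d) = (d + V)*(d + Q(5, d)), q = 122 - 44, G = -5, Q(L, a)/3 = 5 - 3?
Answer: -390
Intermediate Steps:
Q(L, a) = 6 (Q(L, a) = 3*(5 - 3) = 3*2 = 6)
q = 78
H(d) = d*(6 + d) (H(d) = (d + 0)*(d + 6) = d*(6 + d))
q*H(G) = 78*(-5*(6 - 5)) = 78*(-5*1) = 78*(-5) = -390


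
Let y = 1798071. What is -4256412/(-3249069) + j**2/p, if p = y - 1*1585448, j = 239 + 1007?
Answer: 1983080898760/230275599329 ≈ 8.6118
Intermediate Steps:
j = 1246
p = 212623 (p = 1798071 - 1*1585448 = 1798071 - 1585448 = 212623)
-4256412/(-3249069) + j**2/p = -4256412/(-3249069) + 1246**2/212623 = -4256412*(-1/3249069) + 1552516*(1/212623) = 1418804/1083023 + 1552516/212623 = 1983080898760/230275599329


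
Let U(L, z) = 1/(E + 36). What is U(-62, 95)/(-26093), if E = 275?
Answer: -1/8114923 ≈ -1.2323e-7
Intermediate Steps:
U(L, z) = 1/311 (U(L, z) = 1/(275 + 36) = 1/311)
U(-62, 95)/(-26093) = (1/311)/(-26093) = (1/311)*(-1/26093) = -1/8114923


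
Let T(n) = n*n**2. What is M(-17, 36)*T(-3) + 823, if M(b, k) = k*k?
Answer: -34169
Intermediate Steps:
M(b, k) = k**2
T(n) = n**3
M(-17, 36)*T(-3) + 823 = 36**2*(-3)**3 + 823 = 1296*(-27) + 823 = -34992 + 823 = -34169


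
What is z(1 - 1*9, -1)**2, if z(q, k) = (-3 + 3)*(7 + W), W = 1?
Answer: 0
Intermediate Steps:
z(q, k) = 0 (z(q, k) = (-3 + 3)*(7 + 1) = 0*8 = 0)
z(1 - 1*9, -1)**2 = 0**2 = 0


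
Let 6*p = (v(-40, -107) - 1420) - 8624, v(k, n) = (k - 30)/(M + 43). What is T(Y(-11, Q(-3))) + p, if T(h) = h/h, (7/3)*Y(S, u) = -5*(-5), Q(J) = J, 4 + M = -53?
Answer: -10033/6 ≈ -1672.2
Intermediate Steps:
M = -57 (M = -4 - 53 = -57)
Y(S, u) = 75/7 (Y(S, u) = 3*(-5*(-5))/7 = (3/7)*25 = 75/7)
v(k, n) = 15/7 - k/14 (v(k, n) = (k - 30)/(-57 + 43) = (-30 + k)/(-14) = (-30 + k)*(-1/14) = 15/7 - k/14)
T(h) = 1
p = -10039/6 (p = (((15/7 - 1/14*(-40)) - 1420) - 8624)/6 = (((15/7 + 20/7) - 1420) - 8624)/6 = ((5 - 1420) - 8624)/6 = (-1415 - 8624)/6 = (1/6)*(-10039) = -10039/6 ≈ -1673.2)
T(Y(-11, Q(-3))) + p = 1 - 10039/6 = -10033/6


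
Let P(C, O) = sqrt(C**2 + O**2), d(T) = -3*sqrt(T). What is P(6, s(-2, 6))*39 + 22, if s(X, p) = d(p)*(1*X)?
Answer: 22 + 234*sqrt(7) ≈ 641.11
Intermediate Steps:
s(X, p) = -3*X*sqrt(p) (s(X, p) = (-3*sqrt(p))*(1*X) = (-3*sqrt(p))*X = -3*X*sqrt(p))
P(6, s(-2, 6))*39 + 22 = sqrt(6**2 + (-3*(-2)*sqrt(6))**2)*39 + 22 = sqrt(36 + (6*sqrt(6))**2)*39 + 22 = sqrt(36 + 216)*39 + 22 = sqrt(252)*39 + 22 = (6*sqrt(7))*39 + 22 = 234*sqrt(7) + 22 = 22 + 234*sqrt(7)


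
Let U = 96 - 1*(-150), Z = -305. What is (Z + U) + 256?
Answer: 197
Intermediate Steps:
U = 246 (U = 96 + 150 = 246)
(Z + U) + 256 = (-305 + 246) + 256 = -59 + 256 = 197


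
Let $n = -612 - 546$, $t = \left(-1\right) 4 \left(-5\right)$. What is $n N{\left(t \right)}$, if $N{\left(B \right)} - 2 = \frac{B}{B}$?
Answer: $-3474$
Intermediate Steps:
$t = 20$ ($t = \left(-4\right) \left(-5\right) = 20$)
$n = -1158$ ($n = -612 - 546 = -1158$)
$N{\left(B \right)} = 3$ ($N{\left(B \right)} = 2 + \frac{B}{B} = 2 + 1 = 3$)
$n N{\left(t \right)} = \left(-1158\right) 3 = -3474$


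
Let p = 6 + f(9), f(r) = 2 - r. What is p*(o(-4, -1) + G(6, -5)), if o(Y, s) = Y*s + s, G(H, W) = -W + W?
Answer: -3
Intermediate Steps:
G(H, W) = 0
o(Y, s) = s + Y*s
p = -1 (p = 6 + (2 - 1*9) = 6 + (2 - 9) = 6 - 7 = -1)
p*(o(-4, -1) + G(6, -5)) = -(-(1 - 4) + 0) = -(-1*(-3) + 0) = -(3 + 0) = -1*3 = -3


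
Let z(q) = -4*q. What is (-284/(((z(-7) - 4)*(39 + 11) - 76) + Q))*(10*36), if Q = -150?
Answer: -51120/487 ≈ -104.97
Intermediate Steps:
(-284/(((z(-7) - 4)*(39 + 11) - 76) + Q))*(10*36) = (-284/(((-4*(-7) - 4)*(39 + 11) - 76) - 150))*(10*36) = -284/(((28 - 4)*50 - 76) - 150)*360 = -284/((24*50 - 76) - 150)*360 = -284/((1200 - 76) - 150)*360 = -284/(1124 - 150)*360 = -284/974*360 = -284*1/974*360 = -142/487*360 = -51120/487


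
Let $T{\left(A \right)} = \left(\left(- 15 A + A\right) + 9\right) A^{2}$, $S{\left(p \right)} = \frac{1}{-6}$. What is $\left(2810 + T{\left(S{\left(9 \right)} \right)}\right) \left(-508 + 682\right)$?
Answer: $\frac{4400953}{9} \approx 4.89 \cdot 10^{5}$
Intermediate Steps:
$S{\left(p \right)} = - \frac{1}{6}$
$T{\left(A \right)} = A^{2} \left(9 - 14 A\right)$ ($T{\left(A \right)} = \left(- 14 A + 9\right) A^{2} = \left(9 - 14 A\right) A^{2} = A^{2} \left(9 - 14 A\right)$)
$\left(2810 + T{\left(S{\left(9 \right)} \right)}\right) \left(-508 + 682\right) = \left(2810 + \left(- \frac{1}{6}\right)^{2} \left(9 - - \frac{7}{3}\right)\right) \left(-508 + 682\right) = \left(2810 + \frac{9 + \frac{7}{3}}{36}\right) 174 = \left(2810 + \frac{1}{36} \cdot \frac{34}{3}\right) 174 = \left(2810 + \frac{17}{54}\right) 174 = \frac{151757}{54} \cdot 174 = \frac{4400953}{9}$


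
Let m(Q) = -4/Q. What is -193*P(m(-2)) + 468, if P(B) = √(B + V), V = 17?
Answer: 468 - 193*√19 ≈ -373.27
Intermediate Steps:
P(B) = √(17 + B) (P(B) = √(B + 17) = √(17 + B))
-193*P(m(-2)) + 468 = -193*√(17 - 4/(-2)) + 468 = -193*√(17 - 4*(-½)) + 468 = -193*√(17 + 2) + 468 = -193*√19 + 468 = 468 - 193*√19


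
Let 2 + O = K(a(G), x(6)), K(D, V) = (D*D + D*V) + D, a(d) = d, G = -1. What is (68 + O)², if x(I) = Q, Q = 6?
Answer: 3600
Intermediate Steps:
x(I) = 6
K(D, V) = D + D² + D*V (K(D, V) = (D² + D*V) + D = D + D² + D*V)
O = -8 (O = -2 - (1 - 1 + 6) = -2 - 1*6 = -2 - 6 = -8)
(68 + O)² = (68 - 8)² = 60² = 3600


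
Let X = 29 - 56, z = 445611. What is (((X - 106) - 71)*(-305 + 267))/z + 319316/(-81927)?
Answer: -47218541324/12169190799 ≈ -3.8802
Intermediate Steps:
X = -27
(((X - 106) - 71)*(-305 + 267))/z + 319316/(-81927) = (((-27 - 106) - 71)*(-305 + 267))/445611 + 319316/(-81927) = ((-133 - 71)*(-38))*(1/445611) + 319316*(-1/81927) = -204*(-38)*(1/445611) - 319316/81927 = 7752*(1/445611) - 319316/81927 = 2584/148537 - 319316/81927 = -47218541324/12169190799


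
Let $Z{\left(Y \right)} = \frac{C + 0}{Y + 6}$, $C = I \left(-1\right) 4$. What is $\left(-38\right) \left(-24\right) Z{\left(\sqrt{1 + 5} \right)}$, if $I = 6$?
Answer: $- \frac{21888}{5} + \frac{3648 \sqrt{6}}{5} \approx -2590.5$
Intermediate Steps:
$C = -24$ ($C = 6 \left(-1\right) 4 = \left(-6\right) 4 = -24$)
$Z{\left(Y \right)} = - \frac{24}{6 + Y}$ ($Z{\left(Y \right)} = \frac{-24 + 0}{Y + 6} = - \frac{24}{6 + Y}$)
$\left(-38\right) \left(-24\right) Z{\left(\sqrt{1 + 5} \right)} = \left(-38\right) \left(-24\right) \left(- \frac{24}{6 + \sqrt{1 + 5}}\right) = 912 \left(- \frac{24}{6 + \sqrt{6}}\right) = - \frac{21888}{6 + \sqrt{6}}$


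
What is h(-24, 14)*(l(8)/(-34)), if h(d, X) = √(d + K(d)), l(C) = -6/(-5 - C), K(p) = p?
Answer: -12*I*√3/221 ≈ -0.094048*I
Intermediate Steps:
h(d, X) = √2*√d (h(d, X) = √(d + d) = √(2*d) = √2*√d)
h(-24, 14)*(l(8)/(-34)) = (√2*√(-24))*((6/(5 + 8))/(-34)) = (√2*(2*I*√6))*((6/13)*(-1/34)) = (4*I*√3)*((6*(1/13))*(-1/34)) = (4*I*√3)*((6/13)*(-1/34)) = (4*I*√3)*(-3/221) = -12*I*√3/221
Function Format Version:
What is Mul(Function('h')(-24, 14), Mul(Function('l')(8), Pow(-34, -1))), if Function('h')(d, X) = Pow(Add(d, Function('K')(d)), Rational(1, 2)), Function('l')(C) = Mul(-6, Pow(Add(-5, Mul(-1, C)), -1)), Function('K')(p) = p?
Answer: Mul(Rational(-12, 221), I, Pow(3, Rational(1, 2))) ≈ Mul(-0.094048, I)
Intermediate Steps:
Function('h')(d, X) = Mul(Pow(2, Rational(1, 2)), Pow(d, Rational(1, 2))) (Function('h')(d, X) = Pow(Add(d, d), Rational(1, 2)) = Pow(Mul(2, d), Rational(1, 2)) = Mul(Pow(2, Rational(1, 2)), Pow(d, Rational(1, 2))))
Mul(Function('h')(-24, 14), Mul(Function('l')(8), Pow(-34, -1))) = Mul(Mul(Pow(2, Rational(1, 2)), Pow(-24, Rational(1, 2))), Mul(Mul(6, Pow(Add(5, 8), -1)), Pow(-34, -1))) = Mul(Mul(Pow(2, Rational(1, 2)), Mul(2, I, Pow(6, Rational(1, 2)))), Mul(Mul(6, Pow(13, -1)), Rational(-1, 34))) = Mul(Mul(4, I, Pow(3, Rational(1, 2))), Mul(Mul(6, Rational(1, 13)), Rational(-1, 34))) = Mul(Mul(4, I, Pow(3, Rational(1, 2))), Mul(Rational(6, 13), Rational(-1, 34))) = Mul(Mul(4, I, Pow(3, Rational(1, 2))), Rational(-3, 221)) = Mul(Rational(-12, 221), I, Pow(3, Rational(1, 2)))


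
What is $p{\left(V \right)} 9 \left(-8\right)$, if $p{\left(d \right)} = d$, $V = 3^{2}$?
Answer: $-648$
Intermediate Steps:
$V = 9$
$p{\left(V \right)} 9 \left(-8\right) = 9 \cdot 9 \left(-8\right) = 81 \left(-8\right) = -648$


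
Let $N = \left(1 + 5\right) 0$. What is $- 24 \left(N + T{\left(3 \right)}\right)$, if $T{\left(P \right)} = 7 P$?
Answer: $-504$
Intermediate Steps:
$N = 0$ ($N = 6 \cdot 0 = 0$)
$- 24 \left(N + T{\left(3 \right)}\right) = - 24 \left(0 + 7 \cdot 3\right) = - 24 \left(0 + 21\right) = \left(-24\right) 21 = -504$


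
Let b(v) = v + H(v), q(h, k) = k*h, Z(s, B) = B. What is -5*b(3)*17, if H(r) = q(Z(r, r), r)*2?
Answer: -1785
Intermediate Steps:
q(h, k) = h*k
H(r) = 2*r**2 (H(r) = (r*r)*2 = r**2*2 = 2*r**2)
b(v) = v + 2*v**2
-5*b(3)*17 = -15*(1 + 2*3)*17 = -15*(1 + 6)*17 = -15*7*17 = -5*21*17 = -105*17 = -1785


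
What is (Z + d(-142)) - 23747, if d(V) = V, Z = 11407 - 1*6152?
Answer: -18634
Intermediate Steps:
Z = 5255 (Z = 11407 - 6152 = 5255)
(Z + d(-142)) - 23747 = (5255 - 142) - 23747 = 5113 - 23747 = -18634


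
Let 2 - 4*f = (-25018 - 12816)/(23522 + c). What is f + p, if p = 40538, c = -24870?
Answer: 109272879/2696 ≈ 40532.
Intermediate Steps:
f = -17569/2696 (f = 1/2 - (-25018 - 12816)/(4*(23522 - 24870)) = 1/2 - (-18917)/(2*(-1348)) = 1/2 - (-18917)*(-1)/(2*1348) = 1/2 - 1/4*18917/674 = 1/2 - 18917/2696 = -17569/2696 ≈ -6.5167)
f + p = -17569/2696 + 40538 = 109272879/2696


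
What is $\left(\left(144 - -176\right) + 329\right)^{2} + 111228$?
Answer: $532429$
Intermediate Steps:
$\left(\left(144 - -176\right) + 329\right)^{2} + 111228 = \left(\left(144 + 176\right) + 329\right)^{2} + 111228 = \left(320 + 329\right)^{2} + 111228 = 649^{2} + 111228 = 421201 + 111228 = 532429$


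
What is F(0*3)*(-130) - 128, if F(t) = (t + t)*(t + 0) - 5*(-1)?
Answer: -778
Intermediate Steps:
F(t) = 5 + 2*t² (F(t) = (2*t)*t + 5 = 2*t² + 5 = 5 + 2*t²)
F(0*3)*(-130) - 128 = (5 + 2*(0*3)²)*(-130) - 128 = (5 + 2*0²)*(-130) - 128 = (5 + 2*0)*(-130) - 128 = (5 + 0)*(-130) - 128 = 5*(-130) - 128 = -650 - 128 = -778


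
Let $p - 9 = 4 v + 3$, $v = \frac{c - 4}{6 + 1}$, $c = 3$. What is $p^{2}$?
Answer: $\frac{6400}{49} \approx 130.61$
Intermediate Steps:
$v = - \frac{1}{7}$ ($v = \frac{3 - 4}{6 + 1} = - \frac{1}{7} \approx -0.14286$)
$p = \frac{80}{7}$ ($p = 9 + \left(4 \left(- \frac{1}{7}\right) + 3\right) = 9 + \left(- \frac{4}{7} + 3\right) = 9 + \frac{17}{7} = \frac{80}{7} \approx 11.429$)
$p^{2} = \left(\frac{80}{7}\right)^{2} = \frac{6400}{49}$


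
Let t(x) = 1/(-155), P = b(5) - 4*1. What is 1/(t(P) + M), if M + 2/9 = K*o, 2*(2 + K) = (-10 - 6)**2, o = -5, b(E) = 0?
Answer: -1395/879169 ≈ -0.0015867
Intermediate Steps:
K = 126 (K = -2 + (-10 - 6)**2/2 = -2 + (1/2)*(-16)**2 = -2 + (1/2)*256 = -2 + 128 = 126)
P = -4 (P = 0 - 4*1 = 0 - 4 = -4)
t(x) = -1/155
M = -5672/9 (M = -2/9 + 126*(-5) = -2/9 - 630 = -5672/9 ≈ -630.22)
1/(t(P) + M) = 1/(-1/155 - 5672/9) = 1/(-879169/1395) = -1395/879169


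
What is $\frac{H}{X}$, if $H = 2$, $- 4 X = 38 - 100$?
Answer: $\frac{4}{31} \approx 0.12903$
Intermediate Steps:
$X = \frac{31}{2}$ ($X = - \frac{38 - 100}{4} = \left(- \frac{1}{4}\right) \left(-62\right) = \frac{31}{2} \approx 15.5$)
$\frac{H}{X} = \frac{2}{\frac{31}{2}} = 2 \cdot \frac{2}{31} = \frac{4}{31}$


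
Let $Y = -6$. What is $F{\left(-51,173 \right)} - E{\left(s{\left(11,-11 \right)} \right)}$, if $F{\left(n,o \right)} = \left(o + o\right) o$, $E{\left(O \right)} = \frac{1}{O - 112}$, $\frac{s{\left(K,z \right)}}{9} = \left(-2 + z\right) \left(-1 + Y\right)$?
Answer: $\frac{42319605}{707} \approx 59858.0$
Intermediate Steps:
$s{\left(K,z \right)} = 126 - 63 z$ ($s{\left(K,z \right)} = 9 \left(-2 + z\right) \left(-1 - 6\right) = 9 \left(-2 + z\right) \left(-7\right) = 9 \left(14 - 7 z\right) = 126 - 63 z$)
$E{\left(O \right)} = \frac{1}{-112 + O}$
$F{\left(n,o \right)} = 2 o^{2}$ ($F{\left(n,o \right)} = 2 o o = 2 o^{2}$)
$F{\left(-51,173 \right)} - E{\left(s{\left(11,-11 \right)} \right)} = 2 \cdot 173^{2} - \frac{1}{-112 + \left(126 - -693\right)} = 2 \cdot 29929 - \frac{1}{-112 + \left(126 + 693\right)} = 59858 - \frac{1}{-112 + 819} = 59858 - \frac{1}{707} = \frac{42319605}{707}$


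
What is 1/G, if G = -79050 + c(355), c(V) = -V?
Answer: -1/79405 ≈ -1.2594e-5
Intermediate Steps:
G = -79405 (G = -79050 - 1*355 = -79050 - 355 = -79405)
1/G = 1/(-79405) = -1/79405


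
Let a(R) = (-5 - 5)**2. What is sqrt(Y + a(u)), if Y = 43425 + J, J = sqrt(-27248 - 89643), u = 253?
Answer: sqrt(43525 + I*sqrt(116891)) ≈ 208.63 + 0.8194*I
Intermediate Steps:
a(R) = 100 (a(R) = (-10)**2 = 100)
J = I*sqrt(116891) (J = sqrt(-116891) = I*sqrt(116891) ≈ 341.89*I)
Y = 43425 + I*sqrt(116891) ≈ 43425.0 + 341.89*I
sqrt(Y + a(u)) = sqrt((43425 + I*sqrt(116891)) + 100) = sqrt(43525 + I*sqrt(116891))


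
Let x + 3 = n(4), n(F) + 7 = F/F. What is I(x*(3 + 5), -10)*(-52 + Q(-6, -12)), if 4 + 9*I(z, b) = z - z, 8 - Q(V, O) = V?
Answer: 152/9 ≈ 16.889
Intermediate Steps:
Q(V, O) = 8 - V
n(F) = -6 (n(F) = -7 + F/F = -7 + 1 = -6)
x = -9 (x = -3 - 6 = -9)
I(z, b) = -4/9 (I(z, b) = -4/9 + (z - z)/9 = -4/9 + (1/9)*0 = -4/9 + 0 = -4/9)
I(x*(3 + 5), -10)*(-52 + Q(-6, -12)) = -4*(-52 + (8 - 1*(-6)))/9 = -4*(-52 + (8 + 6))/9 = -4*(-52 + 14)/9 = -4/9*(-38) = 152/9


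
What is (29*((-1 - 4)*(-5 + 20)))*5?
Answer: -10875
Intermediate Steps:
(29*((-1 - 4)*(-5 + 20)))*5 = (29*(-5*15))*5 = (29*(-75))*5 = -2175*5 = -10875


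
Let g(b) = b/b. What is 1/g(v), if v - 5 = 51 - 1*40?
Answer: 1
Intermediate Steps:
v = 16 (v = 5 + (51 - 1*40) = 5 + (51 - 40) = 5 + 11 = 16)
g(b) = 1
1/g(v) = 1/1 = 1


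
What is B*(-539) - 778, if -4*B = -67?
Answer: -39225/4 ≈ -9806.3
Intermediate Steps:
B = 67/4 (B = -1/4*(-67) = 67/4 ≈ 16.750)
B*(-539) - 778 = (67/4)*(-539) - 778 = -36113/4 - 778 = -39225/4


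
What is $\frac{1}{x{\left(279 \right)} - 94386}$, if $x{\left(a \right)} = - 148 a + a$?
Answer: $- \frac{1}{135399} \approx -7.3856 \cdot 10^{-6}$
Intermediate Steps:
$x{\left(a \right)} = - 147 a$
$\frac{1}{x{\left(279 \right)} - 94386} = \frac{1}{\left(-147\right) 279 - 94386} = \frac{1}{-41013 - 94386} = \frac{1}{-135399} = - \frac{1}{135399}$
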